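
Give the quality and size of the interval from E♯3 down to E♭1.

doubly augmented 15th

Descending from E#3 to Eb1 is the same interval as ascending Eb1 to E#3.
E to E is the same letter name, plus 2 octaves, so the interval is some kind of fifteenth.
A perfect fifteenth would be 24 semitones; Eb1 to E#3 is 26, two semitones wider, so the interval is doubly augmented.
(Equivalently, a compound doubly augmented octave: a doubly augmented octave plus an octave.)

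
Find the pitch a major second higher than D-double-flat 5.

E-double-flat 5

The second takes the letter from D up to E.
A major second spans 2 semitones, so from Dbb5 the target pitch is Ebb5.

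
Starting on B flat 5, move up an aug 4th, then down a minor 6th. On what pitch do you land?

G sharp 5

Up an augmented fourth from Bb5: E6 (6 semitones up).
Down a minor sixth from E6: G#5 (8 semitones down).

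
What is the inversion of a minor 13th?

major third

First reduce the compound minor thirteenth to its simple form, a minor sixth.
Interval numbers invert to sum to nine: 6 + 3 = 9, so a sixth inverts to a third.
And minor becomes major under inversion, so we get a major third.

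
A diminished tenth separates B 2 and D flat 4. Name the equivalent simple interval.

diminished third

Subtracting seven from the interval number removes an octave: 10 − 7 = 3.
So a diminished tenth is an octave plus a diminished third. The quality is unchanged.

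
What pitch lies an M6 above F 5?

D 6

Six letter names up from F: D.
Moving 9 semitones up from F5 (the size of a major sixth) reaches D6.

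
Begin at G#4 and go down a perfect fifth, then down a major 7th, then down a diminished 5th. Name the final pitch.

G#2

A perfect fifth down from G#4 is C#4.
A major seventh down from C#4 is D3.
D3 down a diminished fifth → G#2 (6 semitones).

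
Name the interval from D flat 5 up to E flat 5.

major second

D to E spans two letter names (D-E): a second.
Db5 to Eb5 is 2 semitones, matching the major second exactly, so the quality is major.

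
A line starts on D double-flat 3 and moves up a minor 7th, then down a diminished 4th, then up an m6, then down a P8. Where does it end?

Up a minor seventh from Dbb3: Cbb4 (10 semitones up).
Cbb4 down a diminished fourth → Gb3 (4 semitones).
A minor sixth up from Gb3 is Ebb4.
Ebb4 down a perfect octave → Ebb3 (12 semitones).

E double-flat 3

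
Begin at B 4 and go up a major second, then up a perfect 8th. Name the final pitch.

A major second up from B4 is C#5.
C#5 up a perfect octave → C#6 (12 semitones).

C sharp 6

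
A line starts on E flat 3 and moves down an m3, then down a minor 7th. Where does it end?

A minor third down from Eb3 is C3.
A minor seventh down from C3 is D2.

D 2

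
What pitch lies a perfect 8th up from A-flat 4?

A-flat 5

An octave keeps the letter name A, an octave up from A.
Moving 12 semitones up from Ab4 (the size of a perfect octave) reaches Ab5.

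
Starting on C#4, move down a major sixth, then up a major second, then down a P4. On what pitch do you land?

C#3

C#4 down a major sixth → E3 (9 semitones).
E3 up a major second → F#3 (2 semitones).
A perfect fourth down from F#3 is C#3.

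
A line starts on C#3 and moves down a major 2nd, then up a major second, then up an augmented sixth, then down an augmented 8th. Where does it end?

A#2

C#3 down a major second → B2 (2 semitones).
B2 up a major second → C#3 (2 semitones).
C#3 up an augmented sixth → A##3 (10 semitones).
An augmented octave down from A##3 is A#2.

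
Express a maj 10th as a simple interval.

Each octave removed subtracts seven from the number: 10 − 7 = 3.
Quality carries through unchanged, so the simple form is a major third.

major third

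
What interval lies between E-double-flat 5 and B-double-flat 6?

E to B spans five letter names (E-F-G-A-B), plus an octave — that makes it a twelfth of some quality.
Counting semitones, Ebb5→Bbb6 is 19, which is the perfect twelfth.
(Equivalently, a compound perfect fifth: a perfect fifth plus an octave.)

perfect twelfth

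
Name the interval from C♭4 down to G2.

Descending from Cb4 to G2 is the same interval as ascending G2 to Cb4.
G to C spans four letter names (G-A-B-C), plus an octave: an eleventh.
G2 to Cb4 spans 16 semitones — one semitone narrower than the perfect eleventh (17) — giving a diminished eleventh.
(Equivalently, a compound diminished fourth: a diminished fourth plus an octave.)

diminished eleventh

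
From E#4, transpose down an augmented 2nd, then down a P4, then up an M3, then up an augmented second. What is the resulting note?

An augmented second down from E#4 is D4.
Down a perfect fourth from D4: A3 (5 semitones down).
A major third up from A3 is C#4.
Up an augmented second from C#4: D##4 (3 semitones up).

D##4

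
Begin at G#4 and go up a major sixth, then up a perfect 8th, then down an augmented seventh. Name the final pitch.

F5

G#4 up a major sixth → E#5 (9 semitones).
A perfect octave up from E#5 is E#6.
An augmented seventh down from E#6 is F5.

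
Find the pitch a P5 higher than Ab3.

The fifth takes the letter from A up to E.
A perfect fifth spans 7 semitones, so from Ab3 the target pitch is Eb4.

Eb4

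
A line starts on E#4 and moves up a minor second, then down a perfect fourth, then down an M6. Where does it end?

E3

Up a minor second from E#4: F#4 (1 semitone up).
Down a perfect fourth from F#4: C#4 (5 semitones down).
Down a major sixth from C#4: E3 (9 semitones down).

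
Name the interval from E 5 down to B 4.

Descending from E5 to B4 is the same interval as ascending B4 to E5.
B to E spans four letter names (B-C-D-E) — that makes it a fourth of some quality.
Counting semitones, B4→E5 is 5, which is the perfect fourth.

perfect 4th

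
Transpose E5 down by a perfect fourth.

B4

Counting four letter names down from E lands on B.
Moving 5 semitones down from E5 (the size of a perfect fourth) reaches B4.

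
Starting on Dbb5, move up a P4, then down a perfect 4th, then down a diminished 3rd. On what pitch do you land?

Up a perfect fourth from Dbb5: Gbb5 (5 semitones up).
Down a perfect fourth from Gbb5: Dbb5 (5 semitones down).
A diminished third down from Dbb5 is Bb4.

Bb4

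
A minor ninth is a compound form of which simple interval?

Each octave removed subtracts seven from the number: 9 − 7 = 2.
Quality carries through unchanged, so the simple form is a minor second.

m2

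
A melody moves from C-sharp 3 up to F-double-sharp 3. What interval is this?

A4

C to F spans four letter names (C-D-E-F): a fourth.
A perfect fourth would be 5 semitones; C#3 to F##3 is 6, one semitone wider, so the interval is augmented.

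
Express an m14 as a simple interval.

minor seventh

Subtracting seven from the interval number removes an octave: 14 − 7 = 7.
Quality carries through unchanged, so the simple form is a minor seventh.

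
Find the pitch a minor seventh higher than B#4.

Counting seven letter names up from B lands on A.
A minor seventh is 10 semitones; 10 semitones up from B#4 gives A#5.

A#5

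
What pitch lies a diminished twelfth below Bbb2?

Eb1

Counting five letter names plus an octave down from B lands on E.
Moving 18 semitones down from Bbb2 (the size of a diminished twelfth) reaches Eb1.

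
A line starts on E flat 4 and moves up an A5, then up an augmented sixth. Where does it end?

G double-sharp 5

Eb4 up an augmented fifth → B4 (8 semitones).
Up an augmented sixth from B4: G##5 (10 semitones up).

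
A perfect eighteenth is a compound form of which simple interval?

Subtracting seven from the interval number removes an octave: 18 − 14 = 4.
That makes a perfect eighteenth a compound perfect fourth — 2 octaves plus a perfect fourth.

perfect fourth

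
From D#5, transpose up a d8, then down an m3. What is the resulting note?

B5

A diminished octave up from D#5 is D6.
Down a minor third from D6: B5 (3 semitones down).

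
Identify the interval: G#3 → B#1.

Descending from G#3 to B#1 is the same interval as ascending B#1 to G#3.
B to G spans six letter names (B-C-D-E-F-G), plus an octave, so the interval is some kind of thirteenth.
B#1 to G#3 is 20 semitones, a half step short of the major thirteenth (21), so this is minor.
(Equivalently, a compound minor sixth: a minor sixth plus an octave.)

m13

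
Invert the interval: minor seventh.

Inverted interval numbers add to nine, so a seventh pairs with a second (7 + 2 = 9).
And minor becomes major under inversion, so we get a major second.

M2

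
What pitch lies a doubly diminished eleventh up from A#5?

Db7

Counting four letter names plus an octave up from A lands on D.
A doubly diminished eleventh spans 15 semitones, so from A#5 the target pitch is Db7.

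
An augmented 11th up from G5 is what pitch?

C#7

Four letters up from G (plus an octave) reaches C.
An augmented eleventh is 18 semitones; 18 semitones up from G5 gives C#7.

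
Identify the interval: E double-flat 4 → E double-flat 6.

perfect 15th

E to E is the same letter name, plus 2 octaves, so the interval is some kind of fifteenth.
Counting semitones, Ebb4→Ebb6 is 24, which is the perfect fifteenth.
(Equivalently, a compound perfect octave: a perfect octave plus an octave.)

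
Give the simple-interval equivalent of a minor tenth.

Each octave removed subtracts seven from the number: 10 − 7 = 3.
Quality carries through unchanged, so the simple form is a minor third.

minor third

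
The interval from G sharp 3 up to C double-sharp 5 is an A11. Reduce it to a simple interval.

Subtracting seven from the interval number removes an octave: 11 − 7 = 4.
Quality carries through unchanged, so the simple form is an augmented fourth.

augmented fourth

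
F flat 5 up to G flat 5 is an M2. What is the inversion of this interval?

minor 7th

The rule of nine gives the new number: 9 − 2 = 7, so a second becomes a seventh.
And major becomes minor under inversion, so we get a minor seventh.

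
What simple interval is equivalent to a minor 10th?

minor third

Each octave removed subtracts seven from the number: 10 − 7 = 3.
So a minor tenth is an octave plus a minor third. The quality is unchanged.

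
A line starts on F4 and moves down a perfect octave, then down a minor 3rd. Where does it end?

F4 down a perfect octave → F3 (12 semitones).
F3 down a minor third → D3 (3 semitones).

D3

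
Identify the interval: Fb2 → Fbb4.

diminished fifteenth

F to F is the same letter name, plus 2 octaves — that makes it a fifteenth of some quality.
The perfect fifteenth is 24 semitones; here we have 23, one semitone narrower: diminished.
(Equivalently, a compound diminished octave: a diminished octave plus an octave.)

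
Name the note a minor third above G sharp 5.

The third takes the letter from G up to B.
A minor third is 3 semitones; 3 semitones up from G#5 gives B5.

B 5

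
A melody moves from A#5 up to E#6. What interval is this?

A to E spans five letter names (A-B-C-D-E) — that makes it a fifth of some quality.
Counting semitones, A#5→E#6 is 7, which is the perfect fifth.

perfect fifth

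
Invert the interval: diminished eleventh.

First reduce the compound diminished eleventh to its simple form, a diminished fourth.
Inverted interval numbers add to nine, so a fourth pairs with a fifth (4 + 5 = 9).
The quality also flips — diminished becomes augmented — giving an augmented fifth.

augmented 5th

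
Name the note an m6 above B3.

The sixth takes the letter from B up to G.
A minor sixth is 8 semitones; 8 semitones up from B3 gives G4.

G4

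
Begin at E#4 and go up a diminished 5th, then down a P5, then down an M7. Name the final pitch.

F3

E#4 up a diminished fifth → B4 (6 semitones).
B4 down a perfect fifth → E4 (7 semitones).
E4 down a major seventh → F3 (11 semitones).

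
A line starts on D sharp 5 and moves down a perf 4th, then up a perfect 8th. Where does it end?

A sharp 5

A perfect fourth down from D#5 is A#4.
A perfect octave up from A#4 is A#5.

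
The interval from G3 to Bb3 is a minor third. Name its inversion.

The rule of nine gives the new number: 9 − 3 = 6, so a third becomes a sixth.
The quality also flips — minor becomes major — giving a major sixth.

M6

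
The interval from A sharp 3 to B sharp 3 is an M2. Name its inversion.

Interval numbers invert to sum to nine: 2 + 7 = 9, so a second inverts to a seventh.
And major becomes minor under inversion, so we get a minor seventh.

minor 7th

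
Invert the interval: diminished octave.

The rule of nine gives the new number: 9 − 8 = 1, so an octave becomes a unison.
The quality also flips — diminished becomes augmented — giving an augmented unison.

augmented unison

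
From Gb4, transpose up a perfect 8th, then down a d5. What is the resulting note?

C5

Gb4 up a perfect octave → Gb5 (12 semitones).
A diminished fifth down from Gb5 is C5.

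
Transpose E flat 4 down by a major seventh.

The seventh takes the letter from E down to F.
Moving 11 semitones down from Eb4 (the size of a major seventh) reaches Fb3.

F flat 3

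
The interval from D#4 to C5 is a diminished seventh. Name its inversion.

A2

Inverted interval numbers add to nine, so a seventh pairs with a second (7 + 2 = 9).
The quality also flips — diminished becomes augmented — giving an augmented second.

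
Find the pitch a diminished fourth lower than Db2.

Four letter names down from D: A.
Moving 4 semitones down from Db2 (the size of a diminished fourth) reaches A1.

A1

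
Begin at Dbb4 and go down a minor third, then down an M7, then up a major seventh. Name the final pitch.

Bbb3

Down a minor third from Dbb4: Bbb3 (3 semitones down).
Down a major seventh from Bbb3: Cbb3 (11 semitones down).
Up a major seventh from Cbb3: Bbb3 (11 semitones up).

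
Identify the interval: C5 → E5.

C to E spans three letter names (C-D-E), so the interval is some kind of third.
The major third spans 4 semitones, and C5 to E5 is exactly 4 semitones — so this is a major third.

major third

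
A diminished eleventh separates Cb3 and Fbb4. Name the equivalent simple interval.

Subtracting seven from the interval number removes an octave: 11 − 7 = 4.
So a diminished eleventh is an octave plus a diminished fourth. The quality is unchanged.

diminished 4th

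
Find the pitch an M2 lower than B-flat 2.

Counting two letter names down from B lands on A.
A major second spans 2 semitones, so from Bb2 the target pitch is Ab2.

A-flat 2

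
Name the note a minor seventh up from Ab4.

Gb5

Seven letter names up from A: G.
A minor seventh is 10 semitones; 10 semitones up from Ab4 gives Gb5.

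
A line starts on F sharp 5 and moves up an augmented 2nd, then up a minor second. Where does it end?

Up an augmented second from F#5: G##5 (3 semitones up).
Up a minor second from G##5: A#5 (1 semitone up).

A sharp 5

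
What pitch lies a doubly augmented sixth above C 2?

Six letter names up from C: A.
Moving 11 semitones up from C2 (the size of a doubly augmented sixth) reaches A##2.

A-double-sharp 2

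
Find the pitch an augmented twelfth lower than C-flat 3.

F-double-flat 1

Counting five letter names plus an octave down from C lands on F.
An augmented twelfth spans 20 semitones, so from Cb3 the target pitch is Fbb1.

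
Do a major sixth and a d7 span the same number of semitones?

Yes

Both span 9 semitones: a major sixth and a diminished seventh are the same chromatic distance.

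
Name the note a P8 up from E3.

An octave keeps the letter name E, an octave up from E.
A perfect octave spans 12 semitones, so from E3 the target pitch is E4.

E4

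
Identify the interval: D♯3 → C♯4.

minor seventh

D to C spans seven letter names (D-E-F-G-A-B-C), so the interval is some kind of seventh.
At 10 semitones, D#3→C#4 falls one short of a major seventh: minor.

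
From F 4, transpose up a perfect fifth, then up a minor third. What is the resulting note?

E flat 5

F4 up a perfect fifth → C5 (7 semitones).
C5 up a minor third → Eb5 (3 semitones).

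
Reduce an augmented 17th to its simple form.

augmented 3rd

Subtracting seven from the interval number removes an octave: 17 − 14 = 3.
That makes an augmented seventeenth a compound augmented third — 2 octaves plus an augmented third.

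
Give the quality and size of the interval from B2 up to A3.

minor 7th

B to A spans seven letter names (B-C-D-E-F-G-A) — that makes it a seventh of some quality.
A major seventh would be 11 semitones, but B2 to A3 is 10 — one semitone narrower, making it a minor seventh.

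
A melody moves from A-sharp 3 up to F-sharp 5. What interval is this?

m13

A to F spans six letter names (A-B-C-D-E-F), plus an octave: a thirteenth.
A major thirteenth would be 21 semitones, but A#3 to F#5 is 20 — one semitone narrower, making it a minor thirteenth.
(Equivalently, a compound minor sixth: a minor sixth plus an octave.)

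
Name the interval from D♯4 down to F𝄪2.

Descending from D#4 to F##2 is the same interval as ascending F##2 to D#4.
F to D spans six letter names (F-G-A-B-C-D), plus an octave, so the interval is some kind of thirteenth.
A major thirteenth would be 21 semitones, but F##2 to D#4 is 20 — one semitone narrower, making it a minor thirteenth.
(Equivalently, a compound minor sixth: a minor sixth plus an octave.)

m13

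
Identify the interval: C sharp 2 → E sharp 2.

C to E spans three letter names (C-D-E), so the interval is some kind of third.
C#2 to E#2 is 4 semitones, matching the major third exactly, so the quality is major.

major third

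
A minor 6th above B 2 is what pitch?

G 3

The sixth takes the letter from B up to G.
A minor sixth spans 8 semitones, so from B2 the target pitch is G3.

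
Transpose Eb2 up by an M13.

The thirteenth's letter: E up six letter names plus an octave → C.
A major thirteenth spans 21 semitones, so from Eb2 the target pitch is C4.

C4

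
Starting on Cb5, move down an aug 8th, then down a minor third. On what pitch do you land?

Abb3

An augmented octave down from Cb5 is Cbb4.
A minor third down from Cbb4 is Abb3.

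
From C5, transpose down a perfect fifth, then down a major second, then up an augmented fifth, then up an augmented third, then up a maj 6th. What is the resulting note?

Down a perfect fifth from C5: F4 (7 semitones down).
F4 down a major second → Eb4 (2 semitones).
Up an augmented fifth from Eb4: B4 (8 semitones up).
B4 up an augmented third → D##5 (5 semitones).
D##5 up a major sixth → B##5 (9 semitones).

B##5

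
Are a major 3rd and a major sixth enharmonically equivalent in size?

No

A major third is 4 semitones but a major sixth is 9 semitones — different sizes.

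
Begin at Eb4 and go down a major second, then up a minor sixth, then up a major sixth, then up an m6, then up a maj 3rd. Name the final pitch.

Gb6

Eb4 down a major second → Db4 (2 semitones).
Up a minor sixth from Db4: Bbb4 (8 semitones up).
A major sixth up from Bbb4 is Gb5.
Up a minor sixth from Gb5: Ebb6 (8 semitones up).
Up a major third from Ebb6: Gb6 (4 semitones up).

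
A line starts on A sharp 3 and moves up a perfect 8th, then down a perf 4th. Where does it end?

E sharp 4

A perfect octave up from A#3 is A#4.
A#4 down a perfect fourth → E#4 (5 semitones).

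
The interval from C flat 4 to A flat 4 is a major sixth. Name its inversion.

The rule of nine gives the new number: 9 − 6 = 3, so a sixth becomes a third.
Quality inverts too: major becomes minor. That makes the inversion a minor third.

minor third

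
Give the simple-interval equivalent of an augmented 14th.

augmented 7th

Each octave removed subtracts seven from the number: 14 − 7 = 7.
So an augmented fourteenth is an octave plus an augmented seventh. The quality is unchanged.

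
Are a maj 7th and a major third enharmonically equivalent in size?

No

11 semitones (major seventh) vs 4 semitones (major third): not equal.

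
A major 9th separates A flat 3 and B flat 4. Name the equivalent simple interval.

Each octave removed subtracts seven from the number: 9 − 7 = 2.
So a major ninth is an octave plus a major second. The quality is unchanged.

major second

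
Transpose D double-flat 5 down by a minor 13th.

F flat 3

Counting six letter names plus an octave down from D lands on F.
Moving 20 semitones down from Dbb5 (the size of a minor thirteenth) reaches Fb3.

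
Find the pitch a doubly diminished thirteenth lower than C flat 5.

The thirteenth's letter: C down six letter names plus an octave → E.
A doubly diminished thirteenth spans 18 semitones, so from Cb5 the target pitch is E#3.

E sharp 3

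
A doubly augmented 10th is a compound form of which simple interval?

AA3

Each octave removed subtracts seven from the number: 10 − 7 = 3.
Quality carries through unchanged, so the simple form is a doubly augmented third.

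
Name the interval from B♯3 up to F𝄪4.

B to F spans five letter names (B-C-D-E-F): a fifth.
B#3 to F##4 is 7 semitones, matching the perfect fifth exactly, so the quality is perfect.

P5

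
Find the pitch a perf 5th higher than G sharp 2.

Counting five letter names up from G lands on D.
Moving 7 semitones up from G#2 (the size of a perfect fifth) reaches D#3.

D sharp 3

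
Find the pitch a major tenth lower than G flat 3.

Three letters down from G (plus an octave) reaches E.
Moving 16 semitones down from Gb3 (the size of a major tenth) reaches Ebb2.

E double-flat 2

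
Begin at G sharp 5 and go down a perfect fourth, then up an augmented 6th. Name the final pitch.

B double-sharp 5

Down a perfect fourth from G#5: D#5 (5 semitones down).
An augmented sixth up from D#5 is B##5.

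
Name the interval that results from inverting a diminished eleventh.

augmented fifth

First reduce the compound diminished eleventh to its simple form, a diminished fourth.
Inverted interval numbers add to nine, so a fourth pairs with a fifth (4 + 5 = 9).
The quality also flips — diminished becomes augmented — giving an augmented fifth.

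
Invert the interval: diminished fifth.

The rule of nine gives the new number: 9 − 5 = 4, so a fifth becomes a fourth.
Quality inverts too: diminished becomes augmented. That makes the inversion an augmented fourth.

augmented fourth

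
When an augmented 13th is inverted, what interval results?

diminished third

First reduce the compound augmented thirteenth to its simple form, an augmented sixth.
Interval numbers invert to sum to nine: 6 + 3 = 9, so a sixth inverts to a third.
The quality also flips — augmented becomes diminished — giving a diminished third.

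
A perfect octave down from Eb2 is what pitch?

Eb1

For an octave the letter name doesn't change: still E, an octave down.
A perfect octave is 12 semitones; 12 semitones down from Eb2 gives Eb1.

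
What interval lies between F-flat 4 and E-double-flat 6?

minor fourteenth

F to E spans seven letter names (F-G-A-B-C-D-E), plus an octave, so the interval is some kind of fourteenth.
At 22 semitones, Fb4→Ebb6 falls one short of a major fourteenth: minor.
(Equivalently, a compound minor seventh: a minor seventh plus an octave.)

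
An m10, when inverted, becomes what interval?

major sixth

First reduce the compound minor tenth to its simple form, a minor third.
Inverted interval numbers add to nine, so a third pairs with a sixth (3 + 6 = 9).
And minor becomes major under inversion, so we get a major sixth.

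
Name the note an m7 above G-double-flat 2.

F-double-flat 3

The seventh takes the letter from G up to F.
A minor seventh is 10 semitones; 10 semitones up from Gbb2 gives Fbb3.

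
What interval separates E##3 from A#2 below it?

augmented fifth

Descending from E##3 to A#2 is the same interval as ascending A#2 to E##3.
A to E spans five letter names (A-B-C-D-E), so the interval is some kind of fifth.
A#2 to E##3 spans 8 semitones — one semitone wider than the perfect fifth (7) — giving an augmented fifth.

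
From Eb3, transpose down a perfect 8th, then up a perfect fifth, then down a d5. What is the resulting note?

Down a perfect octave from Eb3: Eb2 (12 semitones down).
A perfect fifth up from Eb2 is Bb2.
Down a diminished fifth from Bb2: E2 (6 semitones down).

E2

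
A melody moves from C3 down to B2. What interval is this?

minor second

Descending from C3 to B2 is the same interval as ascending B2 to C3.
B to C spans two letter names (B-C), so the interval is some kind of second.
A major second would be 2 semitones, but B2 to C3 is 1 — one semitone narrower, making it a minor second.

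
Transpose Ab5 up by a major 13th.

F7

The thirteenth's letter: A up six letter names plus an octave → F.
A major thirteenth is 21 semitones; 21 semitones up from Ab5 gives F7.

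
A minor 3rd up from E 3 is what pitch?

G 3

Three letter names up from E: G.
Moving 3 semitones up from E3 (the size of a minor third) reaches G3.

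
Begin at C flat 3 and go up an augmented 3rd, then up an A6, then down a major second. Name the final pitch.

B sharp 3

Cb3 up an augmented third → E3 (5 semitones).
E3 up an augmented sixth → C##4 (10 semitones).
Down a major second from C##4: B#3 (2 semitones down).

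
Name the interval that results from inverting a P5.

Interval numbers invert to sum to nine: 5 + 4 = 9, so a fifth inverts to a fourth.
And perfect stays perfect under inversion, so we get a perfect fourth.

P4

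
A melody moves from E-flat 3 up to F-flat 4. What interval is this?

E to F spans two letter names (E-F), plus an octave, so the interval is some kind of ninth.
A major ninth would be 14 semitones, but Eb3 to Fb4 is 13 — one semitone narrower, making it a minor ninth.
(Equivalently, a compound minor second: a minor second plus an octave.)

minor 9th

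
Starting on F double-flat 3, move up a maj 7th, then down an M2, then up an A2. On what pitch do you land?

Up a major seventh from Fbb3: Ebb4 (11 semitones up).
Down a major second from Ebb4: Dbb4 (2 semitones down).
An augmented second up from Dbb4 is Eb4.

E flat 4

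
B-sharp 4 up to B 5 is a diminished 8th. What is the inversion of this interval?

augmented 1st

Inverted interval numbers add to nine, so an octave pairs with a unison (8 + 1 = 9).
The quality also flips — diminished becomes augmented — giving an augmented unison.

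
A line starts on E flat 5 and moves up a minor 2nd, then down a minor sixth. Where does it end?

Up a minor second from Eb5: Fb5 (1 semitone up).
Fb5 down a minor sixth → Ab4 (8 semitones).

A flat 4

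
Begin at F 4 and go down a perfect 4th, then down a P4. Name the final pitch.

G 3

F4 down a perfect fourth → C4 (5 semitones).
Down a perfect fourth from C4: G3 (5 semitones down).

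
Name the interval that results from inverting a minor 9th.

First reduce the compound minor ninth to its simple form, a minor second.
Interval numbers invert to sum to nine: 2 + 7 = 9, so a second inverts to a seventh.
And minor becomes major under inversion, so we get a major seventh.

major seventh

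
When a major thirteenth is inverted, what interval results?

First reduce the compound major thirteenth to its simple form, a major sixth.
Interval numbers invert to sum to nine: 6 + 3 = 9, so a sixth inverts to a third.
The quality also flips — major becomes minor — giving a minor third.

m3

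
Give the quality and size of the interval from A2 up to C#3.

major 3rd

A to C spans three letter names (A-B-C), so the interval is some kind of third.
The major third spans 4 semitones, and A2 to C#3 is exactly 4 semitones — so this is a major third.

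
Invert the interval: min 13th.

major 3rd

First reduce the compound minor thirteenth to its simple form, a minor sixth.
The rule of nine gives the new number: 9 − 6 = 3, so a sixth becomes a third.
Quality inverts too: minor becomes major. That makes the inversion a major third.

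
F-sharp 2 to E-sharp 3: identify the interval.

M7

F to E spans seven letter names (F-G-A-B-C-D-E): a seventh.
The major seventh spans 11 semitones, and F#2 to E#3 is exactly 11 semitones — so this is a major seventh.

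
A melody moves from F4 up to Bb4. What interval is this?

perfect fourth

F to B spans four letter names (F-G-A-B), so the interval is some kind of fourth.
Counting semitones, F4→Bb4 is 5, which is the perfect fourth.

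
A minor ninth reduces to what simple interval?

minor 2nd

Take out an octave (7 from the number): 9 − 7 = 2.
So a minor ninth is an octave plus a minor second. The quality is unchanged.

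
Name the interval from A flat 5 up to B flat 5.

A to B spans two letter names (A-B) — that makes it a second of some quality.
Counting semitones, Ab5→Bb5 is 2, which is the major second.

major second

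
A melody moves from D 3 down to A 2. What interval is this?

Descending from D3 to A2 is the same interval as ascending A2 to D3.
A to D spans four letter names (A-B-C-D), so the interval is some kind of fourth.
A2 to D3 is 5 semitones, matching the perfect fourth exactly, so the quality is perfect.

perfect fourth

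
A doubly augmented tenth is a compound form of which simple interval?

Each octave removed subtracts seven from the number: 10 − 7 = 3.
So a doubly augmented tenth is an octave plus a doubly augmented third. The quality is unchanged.

doubly augmented 3rd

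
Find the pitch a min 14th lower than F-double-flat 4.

Seven letters down from F (plus an octave) reaches G.
Moving 22 semitones down from Fbb4 (the size of a minor fourteenth) reaches Gbb2.

G-double-flat 2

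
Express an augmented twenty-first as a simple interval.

Subtracting seven from the interval number removes an octave: 21 − 14 = 7.
Quality carries through unchanged, so the simple form is an augmented seventh.

augmented seventh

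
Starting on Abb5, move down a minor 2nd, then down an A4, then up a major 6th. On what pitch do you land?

Bbb5

Down a minor second from Abb5: Gb5 (1 semitone down).
An augmented fourth down from Gb5 is Dbb5.
Dbb5 up a major sixth → Bbb5 (9 semitones).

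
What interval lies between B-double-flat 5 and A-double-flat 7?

m14

B to A spans seven letter names (B-C-D-E-F-G-A), plus an octave, so the interval is some kind of fourteenth.
At 22 semitones, Bbb5→Abb7 falls one short of a major fourteenth: minor.
(Equivalently, a compound minor seventh: a minor seventh plus an octave.)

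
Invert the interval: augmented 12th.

First reduce the compound augmented twelfth to its simple form, an augmented fifth.
The rule of nine gives the new number: 9 − 5 = 4, so a fifth becomes a fourth.
And augmented becomes diminished under inversion, so we get a diminished fourth.

d4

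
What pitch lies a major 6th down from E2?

Counting six letter names down from E lands on G.
Moving 9 semitones down from E2 (the size of a major sixth) reaches G1.

G1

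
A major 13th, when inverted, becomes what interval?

First reduce the compound major thirteenth to its simple form, a major sixth.
Interval numbers invert to sum to nine: 6 + 3 = 9, so a sixth inverts to a third.
The quality also flips — major becomes minor — giving a minor third.

minor 3rd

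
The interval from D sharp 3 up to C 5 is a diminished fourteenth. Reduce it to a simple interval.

Subtracting seven from the interval number removes an octave: 14 − 7 = 7.
Quality carries through unchanged, so the simple form is a diminished seventh.

diminished seventh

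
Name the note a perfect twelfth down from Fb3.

Bbb1

Counting five letter names plus an octave down from F lands on B.
Moving 19 semitones down from Fb3 (the size of a perfect twelfth) reaches Bbb1.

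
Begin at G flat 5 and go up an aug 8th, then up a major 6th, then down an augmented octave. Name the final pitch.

Up an augmented octave from Gb5: G6 (13 semitones up).
Up a major sixth from G6: E7 (9 semitones up).
Down an augmented octave from E7: Eb6 (13 semitones down).

E flat 6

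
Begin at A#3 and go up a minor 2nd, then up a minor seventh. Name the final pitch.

A minor second up from A#3 is B3.
B3 up a minor seventh → A4 (10 semitones).

A4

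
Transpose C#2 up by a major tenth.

E#3

Three letters up from C (plus an octave) reaches E.
A major tenth is 16 semitones; 16 semitones up from C#2 gives E#3.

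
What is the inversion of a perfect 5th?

perfect fourth

Interval numbers invert to sum to nine: 5 + 4 = 9, so a fifth inverts to a fourth.
Quality inverts too: perfect stays perfect. That makes the inversion a perfect fourth.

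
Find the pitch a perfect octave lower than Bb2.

An octave keeps the letter name B, an octave down from B.
Moving 12 semitones down from Bb2 (the size of a perfect octave) reaches Bb1.

Bb1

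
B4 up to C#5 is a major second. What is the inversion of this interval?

minor seventh

The rule of nine gives the new number: 9 − 2 = 7, so a second becomes a seventh.
The quality also flips — major becomes minor — giving a minor seventh.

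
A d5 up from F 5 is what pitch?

The fifth takes the letter from F up to C.
A diminished fifth is 6 semitones; 6 semitones up from F5 gives Cb6.

C-flat 6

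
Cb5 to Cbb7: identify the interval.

C to C is the same letter name, plus 2 octaves, so the interval is some kind of fifteenth.
Cb5 to Cbb7 spans 23 semitones — one semitone narrower than the perfect fifteenth (24) — giving a diminished fifteenth.
(Equivalently, a compound diminished octave: a diminished octave plus an octave.)

diminished fifteenth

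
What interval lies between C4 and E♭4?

minor third

C to E spans three letter names (C-D-E): a third.
At 3 semitones, C4→Eb4 falls one short of a major third: minor.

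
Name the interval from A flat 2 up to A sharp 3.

A to A is the same letter name, plus an octave: an octave.
The perfect octave is 12 semitones; here we have 14, two semitones wider: doubly augmented.

doubly augmented 8th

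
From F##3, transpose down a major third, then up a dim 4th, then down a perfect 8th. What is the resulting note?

F##3 down a major third → D#3 (4 semitones).
A diminished fourth up from D#3 is G3.
G3 down a perfect octave → G2 (12 semitones).

G2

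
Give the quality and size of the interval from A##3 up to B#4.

A to B spans two letter names (A-B), plus an octave, so the interval is some kind of ninth.
A major ninth would be 14 semitones, but A##3 to B#4 is 13 — one semitone narrower, making it a minor ninth.
(Equivalently, a compound minor second: a minor second plus an octave.)

minor 9th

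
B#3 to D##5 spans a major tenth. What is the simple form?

major 3rd

Each octave removed subtracts seven from the number: 10 − 7 = 3.
So a major tenth is an octave plus a major third. The quality is unchanged.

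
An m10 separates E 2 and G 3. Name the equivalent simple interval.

m3

Each octave removed subtracts seven from the number: 10 − 7 = 3.
So a minor tenth is an octave plus a minor third. The quality is unchanged.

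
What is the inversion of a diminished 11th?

First reduce the compound diminished eleventh to its simple form, a diminished fourth.
Inverted interval numbers add to nine, so a fourth pairs with a fifth (4 + 5 = 9).
And diminished becomes augmented under inversion, so we get an augmented fifth.

augmented fifth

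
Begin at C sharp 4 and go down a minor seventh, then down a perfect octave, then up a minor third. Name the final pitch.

C#4 down a minor seventh → D#3 (10 semitones).
D#3 down a perfect octave → D#2 (12 semitones).
A minor third up from D#2 is F#2.

F sharp 2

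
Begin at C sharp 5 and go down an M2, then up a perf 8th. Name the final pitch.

B 5

Down a major second from C#5: B4 (2 semitones down).
B4 up a perfect octave → B5 (12 semitones).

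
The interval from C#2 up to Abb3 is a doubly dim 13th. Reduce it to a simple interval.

Take out an octave (7 from the number): 13 − 7 = 6.
Quality carries through unchanged, so the simple form is a doubly diminished sixth.

dd6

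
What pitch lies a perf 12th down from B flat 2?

Counting five letter names plus an octave down from B lands on E.
A perfect twelfth spans 19 semitones, so from Bb2 the target pitch is Eb1.

E flat 1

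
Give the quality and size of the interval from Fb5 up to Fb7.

F to F is the same letter name, plus 2 octaves — that makes it a fifteenth of some quality.
Counting semitones, Fb5→Fb7 is 24, which is the perfect fifteenth.
(Equivalently, a compound perfect octave: a perfect octave plus an octave.)

P15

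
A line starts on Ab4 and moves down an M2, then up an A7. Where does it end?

Ab4 down a major second → Gb4 (2 semitones).
Gb4 up an augmented seventh → F#5 (12 semitones).

F#5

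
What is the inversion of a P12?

perfect fourth

First reduce the compound perfect twelfth to its simple form, a perfect fifth.
The rule of nine gives the new number: 9 − 5 = 4, so a fifth becomes a fourth.
Quality inverts too: perfect stays perfect. That makes the inversion a perfect fourth.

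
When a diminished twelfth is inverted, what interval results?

A4

First reduce the compound diminished twelfth to its simple form, a diminished fifth.
The rule of nine gives the new number: 9 − 5 = 4, so a fifth becomes a fourth.
The quality also flips — diminished becomes augmented — giving an augmented fourth.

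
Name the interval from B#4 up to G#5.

m6

B to G spans six letter names (B-C-D-E-F-G): a sixth.
A major sixth would be 9 semitones, but B#4 to G#5 is 8 — one semitone narrower, making it a minor sixth.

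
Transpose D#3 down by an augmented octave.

For an octave the letter name doesn't change: still D, an octave down.
An augmented octave spans 13 semitones, so from D#3 the target pitch is D2.

D2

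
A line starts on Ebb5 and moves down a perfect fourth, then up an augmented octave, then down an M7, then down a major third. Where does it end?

Down a perfect fourth from Ebb5: Bbb4 (5 semitones down).
Up an augmented octave from Bbb4: Bb5 (13 semitones up).
Bb5 down a major seventh → Cb5 (11 semitones).
A major third down from Cb5 is Abb4.

Abb4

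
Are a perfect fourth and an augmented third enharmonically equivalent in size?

Yes

Both span 5 semitones: a perfect fourth and an augmented third are the same chromatic distance.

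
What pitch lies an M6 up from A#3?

F##4

Six letter names up from A: F.
A major sixth spans 9 semitones, so from A#3 the target pitch is F##4.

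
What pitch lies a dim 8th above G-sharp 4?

G 5

For an octave the letter name doesn't change: still G, an octave up.
A diminished octave spans 11 semitones, so from G#4 the target pitch is G5.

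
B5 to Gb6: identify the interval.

B to G spans six letter names (B-C-D-E-F-G): a sixth.
The major sixth is 9 semitones; here we have 7, two semitones narrower: diminished.

diminished sixth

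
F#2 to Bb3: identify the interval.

F to B spans four letter names (F-G-A-B), plus an octave: an eleventh.
A perfect eleventh would be 17 semitones; F#2 to Bb3 is 16, one semitone narrower, so the interval is diminished.
(Equivalently, a compound diminished fourth: a diminished fourth plus an octave.)

d11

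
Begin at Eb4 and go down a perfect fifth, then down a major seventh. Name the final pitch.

Bbb2

Down a perfect fifth from Eb4: Ab3 (7 semitones down).
Down a major seventh from Ab3: Bbb2 (11 semitones down).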